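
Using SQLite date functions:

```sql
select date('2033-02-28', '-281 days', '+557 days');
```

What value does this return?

2033-12-01

Applying '-281 days' to 2033-02-28: counting 281 days back gives 2032-05-23.
Applying '+557 days' to 2032-05-23: counting 557 days forward gives 2033-12-01.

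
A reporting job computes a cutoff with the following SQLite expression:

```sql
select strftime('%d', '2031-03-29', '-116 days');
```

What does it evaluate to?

03

First apply '-116 days': 2031-03-29 → 2030-12-03.
`%d` extracts the 2-digit day of month: 03.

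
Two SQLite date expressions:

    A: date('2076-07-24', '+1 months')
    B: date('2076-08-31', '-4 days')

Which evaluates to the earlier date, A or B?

A = 2076-08-24.
B = 2076-08-27.
A is earlier.

A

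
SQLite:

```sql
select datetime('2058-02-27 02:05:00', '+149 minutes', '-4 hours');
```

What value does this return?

2058-02-27 00:34:00

149 minutes = 2h 29m; +149 minutes from 2058-02-27 02:05:00 is 2058-02-27 04:34:00.
-4 hours from 2058-02-27 04:34:00 is 2058-02-27 00:34:00.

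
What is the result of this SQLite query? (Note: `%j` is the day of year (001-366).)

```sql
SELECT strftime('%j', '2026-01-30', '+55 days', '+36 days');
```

121

First apply '+55 days', '+36 days': 2026-01-30 → 2026-05-01.
Day-of-year for 2026-05-01: days since 2026-01-01 inclusive = 121, zero-padded to 121.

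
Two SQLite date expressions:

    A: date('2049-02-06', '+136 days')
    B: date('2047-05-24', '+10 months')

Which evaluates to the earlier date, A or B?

B

A = 2049-06-22.
B = 2048-03-24.
B is earlier.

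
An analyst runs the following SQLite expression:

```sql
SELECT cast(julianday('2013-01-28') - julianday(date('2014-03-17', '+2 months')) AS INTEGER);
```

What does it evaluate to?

Adding +2 months to 2014-03-17 gives 2014-05-17.
3 days remain in January 2013 after the 28th (31 − 28).
Full months from February 2013 through April 2014 contribute their day counts.
Then 17 days into May 2014.
Total: 3 + 28 + 31 + 30 + 31 + 30 + 31 + 31 + 30 + 31 + 30 + 31 + 31 + 28 + 31 + 30 + 17 = 474.
The subtraction is earlier − later, so the result is −474 → -474.

-474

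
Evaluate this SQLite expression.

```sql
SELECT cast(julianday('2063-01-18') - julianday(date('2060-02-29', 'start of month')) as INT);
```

1082

`start of month` rewinds 2060-02-29 to 2060-02-01.
28 days remain in February 2060 after the 1st (29 − 1).
Full months from March 2060 through December 2062 contribute their day counts.
Then 18 days into January 2063.
Total: 28 + 31 + 30 + 31 + 30 + 31 + 31 + 30 + 31 + 30 + 31 + 31 + 28 + 31 + 30 + 31 + 30 + 31 + 31 + 30 + 31 + 30 + 31 + 31 + 28 + 31 + 30 + 31 + 30 + 31 + 31 + 30 + 31 + 30 + 31 + 18 = 1082.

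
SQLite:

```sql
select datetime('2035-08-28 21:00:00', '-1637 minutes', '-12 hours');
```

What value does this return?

1637 minutes = 27h 17m; -1637 minutes from 2035-08-28 21:00:00 is 2035-08-27 17:43:00 (crosses midnight).
-12 hours from 2035-08-27 17:43:00 is 2035-08-27 05:43:00.

2035-08-27 05:43:00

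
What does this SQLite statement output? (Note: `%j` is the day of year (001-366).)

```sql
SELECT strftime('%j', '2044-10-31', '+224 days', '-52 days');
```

111

First apply '+224 days', '-52 days': 2044-10-31 → 2045-04-21.
Day-of-year for 2045-04-21: days since 2045-01-01 inclusive = 111, zero-padded to 111.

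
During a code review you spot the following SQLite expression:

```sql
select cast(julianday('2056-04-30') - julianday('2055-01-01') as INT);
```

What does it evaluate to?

485

30 days remain in January 2055 after the 1st (31 − 1).
Full months from February 2055 through March 2056 contribute their day counts.
Then 30 days into April 2056.
Total: 30 + 28 + 31 + 30 + 31 + 30 + 31 + 31 + 30 + 31 + 30 + 31 + 31 + 29 + 31 + 30 = 485.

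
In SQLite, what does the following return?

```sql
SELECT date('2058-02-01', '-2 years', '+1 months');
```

Adding -2 years to 2058-02-01 gives 2056-02-01.
Adding +1 month to 2056-02-01 gives 2056-03-01.

2056-03-01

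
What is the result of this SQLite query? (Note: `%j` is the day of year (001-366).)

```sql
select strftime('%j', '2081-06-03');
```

154

Day-of-year for 2081-06-03: days since 2081-01-01 inclusive = 154, zero-padded to 154.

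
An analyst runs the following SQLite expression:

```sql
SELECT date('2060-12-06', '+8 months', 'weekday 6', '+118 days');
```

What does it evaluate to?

2061-12-02

Adding +8 months to 2060-12-06 gives 2061-08-06.
`weekday 6` advances to the next Saturday; 2061-08-06 is already a Saturday, so it stays at 2061-08-06.
Applying '+118 days' to 2061-08-06: counting 118 days forward gives 2061-12-02.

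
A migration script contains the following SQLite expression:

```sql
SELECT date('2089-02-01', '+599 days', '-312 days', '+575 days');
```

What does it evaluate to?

Applying '+599 days' to 2089-02-01: counting 599 days forward gives 2090-09-23.
Applying '-312 days' to 2090-09-23: counting 312 days back gives 2089-11-15.
Applying '+575 days' to 2089-11-15: counting 575 days forward gives 2091-06-13.

2091-06-13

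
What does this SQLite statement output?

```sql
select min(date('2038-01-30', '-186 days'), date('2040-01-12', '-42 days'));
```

2037-07-28

date('2038-01-30', '-186 days') → 2037-07-28.
date('2040-01-12', '-42 days') → 2039-12-01.
Earlier of the two is 2037-07-28.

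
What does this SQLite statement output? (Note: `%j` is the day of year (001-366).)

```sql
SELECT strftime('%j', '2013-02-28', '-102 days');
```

323

First apply '-102 days': 2013-02-28 → 2012-11-18.
Day-of-year for 2012-11-18: days since 2012-01-01 inclusive = 323, zero-padded to 323.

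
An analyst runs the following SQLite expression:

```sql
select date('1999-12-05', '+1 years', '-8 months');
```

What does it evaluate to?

2000-04-05

Adding +1 year to 1999-12-05 gives 2000-12-05.
Adding -8 months to 2000-12-05 gives 2000-04-05.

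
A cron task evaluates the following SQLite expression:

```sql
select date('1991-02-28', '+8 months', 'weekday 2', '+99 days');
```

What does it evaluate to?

Adding +8 months to 1991-02-28 gives 1991-10-28.
`weekday 2` advances to the next Tuesday; 1991-10-28 is a Monday, so it moves forward to 1991-10-29.
Applying '+99 days' to 1991-10-29: counting 99 days forward gives 1992-02-05.

1992-02-05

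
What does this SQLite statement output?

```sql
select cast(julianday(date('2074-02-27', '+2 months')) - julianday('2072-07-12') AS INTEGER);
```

654

Adding +2 months to 2074-02-27 gives 2074-04-27.
19 days remain in July 2072 after the 12th (31 − 12).
Full months from August 2072 through March 2074 contribute their day counts.
Then 27 days into April 2074.
Total: 19 + 31 + 30 + 31 + 30 + 31 + 31 + 28 + 31 + 30 + 31 + 30 + 31 + 31 + 30 + 31 + 30 + 31 + 31 + 28 + 31 + 27 = 654.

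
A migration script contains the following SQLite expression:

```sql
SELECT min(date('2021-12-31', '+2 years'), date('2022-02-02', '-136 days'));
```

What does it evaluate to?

date('2021-12-31', '+2 years') → 2023-12-31.
date('2022-02-02', '-136 days') → 2021-09-19.
Earlier of the two is 2021-09-19.

2021-09-19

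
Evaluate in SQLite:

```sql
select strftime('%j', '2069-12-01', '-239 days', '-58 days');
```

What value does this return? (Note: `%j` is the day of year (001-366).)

First apply '-239 days', '-58 days': 2069-12-01 → 2069-02-07.
Day-of-year for 2069-02-07: days since 2069-01-01 inclusive = 38, zero-padded to 038.

038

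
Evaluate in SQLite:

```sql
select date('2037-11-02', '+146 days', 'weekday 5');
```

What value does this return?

2038-04-02

Applying '+146 days' to 2037-11-02: counting 146 days forward gives 2038-03-28.
`weekday 5` advances to the next Friday; 2038-03-28 is a Sunday, so it moves forward to 2038-04-02.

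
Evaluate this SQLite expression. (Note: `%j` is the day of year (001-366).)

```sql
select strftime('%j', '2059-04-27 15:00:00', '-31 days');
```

086

First apply '-31 days': 2059-04-27 15:00:00 → 2059-03-27 15:00:00.
Day-of-year for 2059-03-27: days since 2059-01-01 inclusive = 86, zero-padded to 086.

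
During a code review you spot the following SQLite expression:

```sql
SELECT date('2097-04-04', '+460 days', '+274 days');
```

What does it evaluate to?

2099-04-08

Applying '+460 days' to 2097-04-04: counting 460 days forward gives 2098-07-08.
Applying '+274 days' to 2098-07-08: counting 274 days forward gives 2099-04-08.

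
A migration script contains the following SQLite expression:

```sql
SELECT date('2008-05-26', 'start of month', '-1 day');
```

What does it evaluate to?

`start of month` rewinds 2008-05-26 to 2008-05-01.
Going back 1 day from 2008-05-01 reaches 2008-04-30 (last day of April, 30 days).

2008-04-30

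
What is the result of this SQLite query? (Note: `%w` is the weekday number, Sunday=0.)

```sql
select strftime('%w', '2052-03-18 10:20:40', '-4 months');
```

6

First apply '-4 months': 2052-03-18 10:20:40 → 2051-11-18 10:20:40.
2051-11-18 is a Saturday; with Sunday=0 that is 6.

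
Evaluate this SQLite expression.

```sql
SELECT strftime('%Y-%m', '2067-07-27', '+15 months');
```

2068-10

First apply '+15 months': 2067-07-27 → 2068-10-27.
`%Y-%m` extracts the year-month: 2068-10.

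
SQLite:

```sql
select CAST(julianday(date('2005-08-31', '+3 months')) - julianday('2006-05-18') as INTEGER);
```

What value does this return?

-168

Adding +3 months to 2005-08-31 targets 2005-11-31. November 2005 has only 30 days, so SQLite normalizes the 1-day overflow forward to 2005-12-01.
30 days remain in December 2005 after the 1st (31 − 1).
January 2006: 31 days.
February 2006: 28 days.
March 2006: 31 days.
April 2006: 30 days.
Then 18 days into May 2006.
Total: 30 + 31 + 28 + 31 + 30 + 18 = 168.
The subtraction is earlier − later, so the result is −168 → -168.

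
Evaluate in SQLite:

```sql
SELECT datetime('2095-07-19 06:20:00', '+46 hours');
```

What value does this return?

+46 hours from 2095-07-19 06:20:00 is 2095-07-21 04:20:00 (crosses midnight).

2095-07-21 04:20:00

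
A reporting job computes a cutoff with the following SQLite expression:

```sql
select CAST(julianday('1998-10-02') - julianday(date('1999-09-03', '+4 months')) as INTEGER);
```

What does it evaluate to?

Adding +4 months to 1999-09-03 gives 2000-01-03.
29 days remain in October 1998 after the 2nd (31 − 2).
Full months from November 1998 through December 1999 contribute their day counts.
Then 3 days into January 2000.
Total: 29 + 30 + 31 + 31 + 28 + 31 + 30 + 31 + 30 + 31 + 31 + 30 + 31 + 30 + 31 + 3 = 458.
The subtraction is earlier − later, so the result is −458 → -458.

-458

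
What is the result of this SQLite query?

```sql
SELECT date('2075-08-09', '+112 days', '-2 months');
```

Applying '+112 days' to 2075-08-09: counting 112 days forward gives 2075-11-29.
Adding -2 months to 2075-11-29 gives 2075-09-29.

2075-09-29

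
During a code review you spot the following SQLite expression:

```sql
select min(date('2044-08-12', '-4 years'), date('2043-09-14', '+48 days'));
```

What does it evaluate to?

date('2044-08-12', '-4 years') → 2040-08-12.
date('2043-09-14', '+48 days') → 2043-11-01.
Earlier of the two is 2040-08-12.

2040-08-12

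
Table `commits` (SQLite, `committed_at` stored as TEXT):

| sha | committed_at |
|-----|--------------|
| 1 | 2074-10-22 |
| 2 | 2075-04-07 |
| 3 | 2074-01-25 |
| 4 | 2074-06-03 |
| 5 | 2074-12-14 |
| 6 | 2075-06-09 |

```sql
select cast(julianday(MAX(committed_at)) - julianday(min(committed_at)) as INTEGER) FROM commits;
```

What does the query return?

500

MIN = 2074-01-25, MAX = 2075-06-09.
6 days remain in January 2074 after the 25th (31 − 25).
Full months from February 2074 through May 2075 contribute their day counts.
Then 9 days into June 2075.
Total: 6 + 28 + 31 + 30 + 31 + 30 + 31 + 31 + 30 + 31 + 30 + 31 + 31 + 28 + 31 + 30 + 31 + 9 = 500.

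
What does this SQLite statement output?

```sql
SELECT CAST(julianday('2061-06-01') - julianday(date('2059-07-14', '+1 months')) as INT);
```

657

Adding +1 month to 2059-07-14 gives 2059-08-14.
17 days remain in August 2059 after the 14th (31 − 14).
Full months from September 2059 through May 2061 contribute their day counts.
Then 1 day into June 2061.
Total: 17 + 30 + 31 + 30 + 31 + 31 + 29 + 31 + 30 + 31 + 30 + 31 + 31 + 30 + 31 + 30 + 31 + 31 + 28 + 31 + 30 + 31 + 1 = 657.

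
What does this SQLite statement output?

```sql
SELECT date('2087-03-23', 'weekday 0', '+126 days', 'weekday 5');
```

`weekday 0` advances to the next Sunday; 2087-03-23 is already a Sunday, so it stays at 2087-03-23.
Applying '+126 days' to 2087-03-23: counting 126 days forward gives 2087-07-27.
`weekday 5` advances to the next Friday; 2087-07-27 is a Sunday, so it moves forward to 2087-08-01.

2087-08-01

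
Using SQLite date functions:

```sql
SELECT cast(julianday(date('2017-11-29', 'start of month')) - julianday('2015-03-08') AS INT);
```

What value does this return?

969

`start of month` rewinds 2017-11-29 to 2017-11-01.
23 days remain in March 2015 after the 8th (31 − 8).
Full months from April 2015 through October 2017 contribute their day counts.
Then 1 day into November 2017.
Total: 23 + 30 + 31 + 30 + 31 + 31 + 30 + 31 + 30 + 31 + 31 + 29 + 31 + 30 + 31 + 30 + 31 + 31 + 30 + 31 + 30 + 31 + 31 + 28 + 31 + 30 + 31 + 30 + 31 + 31 + 30 + 31 + 1 = 969.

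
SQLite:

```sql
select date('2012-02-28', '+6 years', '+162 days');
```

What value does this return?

2018-08-09

Adding +6 years to 2012-02-28 gives 2018-02-28.
Applying '+162 days' to 2018-02-28: counting 162 days forward gives 2018-08-09.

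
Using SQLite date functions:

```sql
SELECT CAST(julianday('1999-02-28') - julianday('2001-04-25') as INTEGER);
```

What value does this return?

0 days remain in February 1999 after the 28th (28 − 28).
Full months from March 1999 through March 2001 contribute their day counts.
Then 25 days into April 2001.
Total: 0 + 31 + 30 + 31 + 30 + 31 + 31 + 30 + 31 + 30 + 31 + 31 + 29 + 31 + 30 + 31 + 30 + 31 + 31 + 30 + 31 + 30 + 31 + 31 + 28 + 31 + 25 = 787.
The subtraction is earlier − later, so the result is −787 → -787.

-787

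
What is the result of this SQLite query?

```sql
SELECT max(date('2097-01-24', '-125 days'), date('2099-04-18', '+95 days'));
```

date('2097-01-24', '-125 days') → 2096-09-21.
date('2099-04-18', '+95 days') → 2099-07-22.
Later of the two is 2099-07-22.

2099-07-22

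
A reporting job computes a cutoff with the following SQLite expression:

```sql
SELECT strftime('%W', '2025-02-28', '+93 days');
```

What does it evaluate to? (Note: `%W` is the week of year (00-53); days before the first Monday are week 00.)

First apply '+93 days': 2025-02-28 → 2025-06-01.
2025-06-01 is a Sunday. SQLite's %W counts Mondays since the year started; the result is 21.

21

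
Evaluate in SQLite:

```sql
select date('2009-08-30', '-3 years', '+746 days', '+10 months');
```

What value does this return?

Adding -3 years to 2009-08-30 gives 2006-08-30.
Applying '+746 days' to 2006-08-30: counting 746 days forward gives 2008-09-14.
Adding +10 months to 2008-09-14 gives 2009-07-14.

2009-07-14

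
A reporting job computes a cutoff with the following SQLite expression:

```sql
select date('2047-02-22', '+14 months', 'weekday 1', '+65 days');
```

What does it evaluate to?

Adding +14 months to 2047-02-22 gives 2048-04-22.
`weekday 1` advances to the next Monday; 2048-04-22 is a Wednesday, so it moves forward to 2048-04-27.
Applying '+65 days' to 2048-04-27: counting 65 days forward gives 2048-07-01.

2048-07-01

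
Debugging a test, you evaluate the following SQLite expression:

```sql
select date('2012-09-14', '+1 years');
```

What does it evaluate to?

Adding +1 year to 2012-09-14 gives 2013-09-14.

2013-09-14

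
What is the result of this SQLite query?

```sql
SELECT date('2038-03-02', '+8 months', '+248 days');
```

2039-07-08

Adding +8 months to 2038-03-02 gives 2038-11-02.
Applying '+248 days' to 2038-11-02: counting 248 days forward gives 2039-07-08.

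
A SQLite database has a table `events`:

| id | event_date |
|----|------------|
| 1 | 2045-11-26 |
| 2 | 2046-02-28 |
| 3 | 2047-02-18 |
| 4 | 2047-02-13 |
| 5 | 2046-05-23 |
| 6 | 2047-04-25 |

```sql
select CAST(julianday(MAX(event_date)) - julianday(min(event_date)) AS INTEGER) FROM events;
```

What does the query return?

515

MIN = 2045-11-26, MAX = 2047-04-25.
4 days remain in November 2045 after the 26th (30 − 26).
Full months from December 2045 through March 2047 contribute their day counts.
Then 25 days into April 2047.
Total: 4 + 31 + 31 + 28 + 31 + 30 + 31 + 30 + 31 + 31 + 30 + 31 + 30 + 31 + 31 + 28 + 31 + 25 = 515.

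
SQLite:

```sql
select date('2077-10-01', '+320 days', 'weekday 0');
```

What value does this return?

Applying '+320 days' to 2077-10-01: counting 320 days forward gives 2078-08-17.
`weekday 0` advances to the next Sunday; 2078-08-17 is a Wednesday, so it moves forward to 2078-08-21.

2078-08-21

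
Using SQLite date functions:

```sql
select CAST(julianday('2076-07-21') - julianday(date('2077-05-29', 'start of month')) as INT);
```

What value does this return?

`start of month` rewinds 2077-05-29 to 2077-05-01.
10 days remain in July 2076 after the 21st (31 − 21).
Full months from August 2076 through April 2077 contribute their day counts.
Then 1 day into May 2077.
Total: 10 + 31 + 30 + 31 + 30 + 31 + 31 + 28 + 31 + 30 + 1 = 284.
The subtraction is earlier − later, so the result is −284 → -284.

-284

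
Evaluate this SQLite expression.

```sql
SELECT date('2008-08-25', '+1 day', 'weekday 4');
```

2008-08-28

Advancing 1 more day within August lands on 2008-08-26.
`weekday 4` advances to the next Thursday; 2008-08-26 is a Tuesday, so it moves forward to 2008-08-28.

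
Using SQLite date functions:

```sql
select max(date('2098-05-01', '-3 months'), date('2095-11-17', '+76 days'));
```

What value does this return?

2098-02-01

date('2098-05-01', '-3 months') → 2098-02-01.
date('2095-11-17', '+76 days') → 2096-02-01.
Later of the two is 2098-02-01.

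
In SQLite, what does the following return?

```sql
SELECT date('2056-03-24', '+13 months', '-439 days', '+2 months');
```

Adding +13 months to 2056-03-24 gives 2057-04-24.
Applying '-439 days' to 2057-04-24: counting 439 days back gives 2056-02-10.
Adding +2 months to 2056-02-10 gives 2056-04-10.

2056-04-10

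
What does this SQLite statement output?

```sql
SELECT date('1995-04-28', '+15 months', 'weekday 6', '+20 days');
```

Adding +15 months to 1995-04-28 gives 1996-07-28.
`weekday 6` advances to the next Saturday; 1996-07-28 is a Sunday, so it moves forward to 1996-08-03.
Advancing 20 more days within August lands on 1996-08-23.

1996-08-23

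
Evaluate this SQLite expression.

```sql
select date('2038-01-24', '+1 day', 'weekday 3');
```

Advancing 1 more day within January lands on 2038-01-25.
`weekday 3` advances to the next Wednesday; 2038-01-25 is a Monday, so it moves forward to 2038-01-27.

2038-01-27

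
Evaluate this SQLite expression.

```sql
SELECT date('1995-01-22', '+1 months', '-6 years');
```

1989-02-22

Adding +1 month to 1995-01-22 gives 1995-02-22.
Adding -6 years to 1995-02-22 gives 1989-02-22.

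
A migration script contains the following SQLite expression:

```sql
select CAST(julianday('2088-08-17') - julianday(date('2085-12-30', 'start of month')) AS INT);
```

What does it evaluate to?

990

`start of month` rewinds 2085-12-30 to 2085-12-01.
30 days remain in December 2085 after the 1st (31 − 1).
Full months from January 2086 through July 2088 contribute their day counts.
Then 17 days into August 2088.
Total: 30 + 31 + 28 + 31 + 30 + 31 + 30 + 31 + 31 + 30 + 31 + 30 + 31 + 31 + 28 + 31 + 30 + 31 + 30 + 31 + 31 + 30 + 31 + 30 + 31 + 31 + 29 + 31 + 30 + 31 + 30 + 31 + 17 = 990.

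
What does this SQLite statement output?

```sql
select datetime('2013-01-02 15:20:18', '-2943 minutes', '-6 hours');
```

2943 minutes = 49h 3m; -2943 minutes from 2013-01-02 15:20:18 is 2012-12-31 14:17:18 (crosses midnight).
-6 hours from 2012-12-31 14:17:18 is 2012-12-31 08:17:18.

2012-12-31 08:17:18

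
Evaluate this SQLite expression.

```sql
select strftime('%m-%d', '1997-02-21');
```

`%m-%d` extracts the month-day: 02-21.

02-21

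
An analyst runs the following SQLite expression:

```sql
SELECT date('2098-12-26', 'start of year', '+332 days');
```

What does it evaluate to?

`start of year` rewinds 2098-12-26 to 2098-01-01.
Applying '+332 days' to 2098-01-01: counting 332 days forward gives 2098-11-29.

2098-11-29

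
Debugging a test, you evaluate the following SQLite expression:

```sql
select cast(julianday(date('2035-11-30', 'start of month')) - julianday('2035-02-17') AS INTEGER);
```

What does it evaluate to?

257

`start of month` rewinds 2035-11-30 to 2035-11-01.
11 days remain in February 2035 after the 17th (28 − 17).
Full months from March 2035 through October 2035 contribute their day counts.
Then 1 day into November 2035.
Total: 11 + 31 + 30 + 31 + 30 + 31 + 31 + 30 + 31 + 1 = 257.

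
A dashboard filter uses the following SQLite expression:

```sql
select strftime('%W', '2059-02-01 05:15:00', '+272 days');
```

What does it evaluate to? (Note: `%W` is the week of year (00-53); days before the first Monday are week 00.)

43

First apply '+272 days': 2059-02-01 05:15:00 → 2059-10-31 05:15:00.
2059-10-31 is a Friday. SQLite's %W counts Mondays since the year started; the result is 43.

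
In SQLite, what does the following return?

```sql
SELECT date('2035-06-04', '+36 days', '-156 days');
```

June 2035 has 30 days; 26 remain after the 4th, so 27 days reach 2035-07-01.
Advancing 9 more days within July lands on 2035-07-10.
Applying '-156 days' to 2035-07-10: counting 156 days back gives 2035-02-04.

2035-02-04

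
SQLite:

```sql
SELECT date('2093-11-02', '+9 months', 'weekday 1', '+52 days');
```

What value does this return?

Adding +9 months to 2093-11-02 gives 2094-08-02.
`weekday 1` advances to the next Monday; 2094-08-02 is already a Monday, so it stays at 2094-08-02.
Applying '+52 days' to 2094-08-02: counting 52 days forward gives 2094-09-23.

2094-09-23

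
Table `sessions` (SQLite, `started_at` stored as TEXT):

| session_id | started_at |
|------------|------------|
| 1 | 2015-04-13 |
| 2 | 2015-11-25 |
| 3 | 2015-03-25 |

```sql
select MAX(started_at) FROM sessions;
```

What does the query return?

MAX over {2015-03-25, 2015-04-13, 2015-11-25}.

2015-11-25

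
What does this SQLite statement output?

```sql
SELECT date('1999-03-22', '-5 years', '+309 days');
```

Adding -5 years to 1999-03-22 gives 1994-03-22.
Applying '+309 days' to 1994-03-22: counting 309 days forward gives 1995-01-25.

1995-01-25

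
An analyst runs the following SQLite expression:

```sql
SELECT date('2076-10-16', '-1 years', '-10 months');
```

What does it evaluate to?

Adding -1 year to 2076-10-16 gives 2075-10-16.
Adding -10 months to 2075-10-16 gives 2074-12-16.

2074-12-16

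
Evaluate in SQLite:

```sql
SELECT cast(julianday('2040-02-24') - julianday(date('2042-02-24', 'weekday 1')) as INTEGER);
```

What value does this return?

`weekday 1` advances to the next Monday; 2042-02-24 is already a Monday, so it stays at 2042-02-24.
5 days remain in February 2040 after the 24th (29 − 24).
Full months from March 2040 through January 2042 contribute their day counts.
Then 24 days into February 2042.
Total: 5 + 31 + 30 + 31 + 30 + 31 + 31 + 30 + 31 + 30 + 31 + 31 + 28 + 31 + 30 + 31 + 30 + 31 + 31 + 30 + 31 + 30 + 31 + 31 + 24 = 731.
The subtraction is earlier − later, so the result is −731 → -731.

-731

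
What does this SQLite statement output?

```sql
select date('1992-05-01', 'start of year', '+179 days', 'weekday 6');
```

1992-07-04

`start of year` rewinds 1992-05-01 to 1992-01-01.
Applying '+179 days' to 1992-01-01: counting 179 days forward gives 1992-06-28.
`weekday 6` advances to the next Saturday; 1992-06-28 is a Sunday, so it moves forward to 1992-07-04.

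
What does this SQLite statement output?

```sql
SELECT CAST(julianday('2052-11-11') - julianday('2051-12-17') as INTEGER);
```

330

14 days remain in December 2051 after the 17th (31 − 17).
Full months from January 2052 through October 2052 contribute their day counts.
Then 11 days into November 2052.
Total: 14 + 31 + 29 + 31 + 30 + 31 + 30 + 31 + 31 + 30 + 31 + 11 = 330.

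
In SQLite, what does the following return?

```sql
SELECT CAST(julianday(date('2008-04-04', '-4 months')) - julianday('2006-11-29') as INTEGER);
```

Adding -4 months to 2008-04-04 gives 2007-12-04.
1 day remains in November 2006 after the 29th (30 − 29).
Full months from December 2006 through November 2007 contribute their day counts.
Then 4 days into December 2007.
Total: 1 + 31 + 31 + 28 + 31 + 30 + 31 + 30 + 31 + 31 + 30 + 31 + 30 + 4 = 370.

370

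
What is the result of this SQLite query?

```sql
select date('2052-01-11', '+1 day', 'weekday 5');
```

Advancing 1 more day within January lands on 2052-01-12.
`weekday 5` advances to the next Friday; 2052-01-12 is already a Friday, so it stays at 2052-01-12.

2052-01-12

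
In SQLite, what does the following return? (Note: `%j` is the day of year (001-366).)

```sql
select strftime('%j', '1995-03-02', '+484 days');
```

180

First apply '+484 days': 1995-03-02 → 1996-06-28.
Day-of-year for 1996-06-28: days since 1996-01-01 inclusive = 180, zero-padded to 180.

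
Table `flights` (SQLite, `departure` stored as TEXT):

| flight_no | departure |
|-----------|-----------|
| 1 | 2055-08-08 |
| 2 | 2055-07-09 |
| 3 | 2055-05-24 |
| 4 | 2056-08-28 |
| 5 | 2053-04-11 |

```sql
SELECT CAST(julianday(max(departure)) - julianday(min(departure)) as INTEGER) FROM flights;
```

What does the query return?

MIN = 2053-04-11, MAX = 2056-08-28.
19 days remain in April 2053 after the 11th (30 − 11).
Full months from May 2053 through July 2056 contribute their day counts.
Then 28 days into August 2056.
Total: 19 + 31 + 30 + 31 + 31 + 30 + 31 + 30 + 31 + 31 + 28 + 31 + 30 + 31 + 30 + 31 + 31 + 30 + 31 + 30 + 31 + 31 + 28 + 31 + 30 + 31 + 30 + 31 + 31 + 30 + 31 + 30 + 31 + 31 + 29 + 31 + 30 + 31 + 30 + 31 + 28 = 1235.

1235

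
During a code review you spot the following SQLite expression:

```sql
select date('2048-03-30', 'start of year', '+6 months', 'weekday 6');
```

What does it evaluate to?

`start of year` rewinds 2048-03-30 to 2048-01-01.
Adding +6 months to 2048-01-01 gives 2048-07-01.
`weekday 6` advances to the next Saturday; 2048-07-01 is a Wednesday, so it moves forward to 2048-07-04.

2048-07-04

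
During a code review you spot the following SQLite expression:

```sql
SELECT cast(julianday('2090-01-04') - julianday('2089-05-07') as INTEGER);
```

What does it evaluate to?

242

24 days remain in May 2089 after the 7th (31 − 7).
Full months from June 2089 through December 2089 contribute their day counts.
Then 4 days into January 2090.
Total: 24 + 30 + 31 + 31 + 30 + 31 + 30 + 31 + 4 = 242.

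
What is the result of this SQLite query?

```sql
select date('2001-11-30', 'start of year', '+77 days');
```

2001-03-19

`start of year` rewinds 2001-11-30 to 2001-01-01.
Applying '+77 days' to 2001-01-01: counting 77 days forward gives 2001-03-19.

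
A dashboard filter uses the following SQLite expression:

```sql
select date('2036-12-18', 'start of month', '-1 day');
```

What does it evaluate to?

`start of month` rewinds 2036-12-18 to 2036-12-01.
Going back 1 day from 2036-12-01 reaches 2036-11-30 (last day of November, 30 days).

2036-11-30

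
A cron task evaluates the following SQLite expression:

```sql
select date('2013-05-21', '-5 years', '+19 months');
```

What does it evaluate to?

2009-12-21

Adding -5 years to 2013-05-21 gives 2008-05-21.
Adding +19 months to 2008-05-21 gives 2009-12-21.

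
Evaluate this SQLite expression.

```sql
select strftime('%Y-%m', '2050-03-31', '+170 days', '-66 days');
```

2050-07

First apply '+170 days', '-66 days': 2050-03-31 → 2050-07-13.
`%Y-%m` extracts the year-month: 2050-07.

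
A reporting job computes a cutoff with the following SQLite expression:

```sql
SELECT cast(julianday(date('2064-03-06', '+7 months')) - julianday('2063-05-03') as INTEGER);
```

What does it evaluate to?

Adding +7 months to 2064-03-06 gives 2064-10-06.
28 days remain in May 2063 after the 3rd (31 − 3).
Full months from June 2063 through September 2064 contribute their day counts.
Then 6 days into October 2064.
Total: 28 + 30 + 31 + 31 + 30 + 31 + 30 + 31 + 31 + 29 + 31 + 30 + 31 + 30 + 31 + 31 + 30 + 6 = 522.

522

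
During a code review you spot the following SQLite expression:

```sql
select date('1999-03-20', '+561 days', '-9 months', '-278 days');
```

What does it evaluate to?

Applying '+561 days' to 1999-03-20: counting 561 days forward gives 2000-10-01.
Adding -9 months to 2000-10-01 gives 2000-01-01.
Applying '-278 days' to 2000-01-01: counting 278 days back gives 1999-03-29.

1999-03-29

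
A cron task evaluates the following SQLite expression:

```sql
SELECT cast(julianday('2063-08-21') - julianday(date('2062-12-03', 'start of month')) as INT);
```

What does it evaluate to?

263

`start of month` rewinds 2062-12-03 to 2062-12-01.
30 days remain in December 2062 after the 1st (31 − 1).
Full months from January 2063 through July 2063 contribute their day counts.
Then 21 days into August 2063.
Total: 30 + 31 + 28 + 31 + 30 + 31 + 30 + 31 + 21 = 263.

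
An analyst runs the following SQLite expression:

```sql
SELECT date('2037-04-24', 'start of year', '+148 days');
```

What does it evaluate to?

`start of year` rewinds 2037-04-24 to 2037-01-01.
Applying '+148 days' to 2037-01-01: counting 148 days forward gives 2037-05-29.

2037-05-29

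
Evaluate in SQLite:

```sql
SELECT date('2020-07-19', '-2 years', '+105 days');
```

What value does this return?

Adding -2 years to 2020-07-19 gives 2018-07-19.
Applying '+105 days' to 2018-07-19: counting 105 days forward gives 2018-11-01.

2018-11-01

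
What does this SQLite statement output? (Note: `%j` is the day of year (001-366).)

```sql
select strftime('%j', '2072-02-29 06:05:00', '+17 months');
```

210

First apply '+17 months': 2072-02-29 06:05:00 → 2073-07-29 06:05:00.
Day-of-year for 2073-07-29: days since 2073-01-01 inclusive = 210, zero-padded to 210.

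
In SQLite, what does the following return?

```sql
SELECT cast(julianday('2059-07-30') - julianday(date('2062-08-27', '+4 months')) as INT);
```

-1246

Adding +4 months to 2062-08-27 gives 2062-12-27.
1 day remains in July 2059 after the 30th (31 − 30).
Full months from August 2059 through November 2062 contribute their day counts.
Then 27 days into December 2062.
Total: 1 + 31 + 30 + 31 + 30 + 31 + 31 + 29 + 31 + 30 + 31 + 30 + 31 + 31 + 30 + 31 + 30 + 31 + 31 + 28 + 31 + 30 + 31 + 30 + 31 + 31 + 30 + 31 + 30 + 31 + 31 + 28 + 31 + 30 + 31 + 30 + 31 + 31 + 30 + 31 + 30 + 27 = 1246.
The subtraction is earlier − later, so the result is −1246 → -1246.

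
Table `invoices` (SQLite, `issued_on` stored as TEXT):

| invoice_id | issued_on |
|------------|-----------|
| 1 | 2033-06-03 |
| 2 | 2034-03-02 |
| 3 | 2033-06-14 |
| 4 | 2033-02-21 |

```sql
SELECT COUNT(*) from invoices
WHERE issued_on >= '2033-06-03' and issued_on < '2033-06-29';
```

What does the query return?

Rows in [2033-06-03, 2033-06-29): 2033-06-03, 2033-06-14 → 2 rows.

2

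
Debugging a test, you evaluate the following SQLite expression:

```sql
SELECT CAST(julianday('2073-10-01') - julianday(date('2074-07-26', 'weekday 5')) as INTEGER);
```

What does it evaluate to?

-299

`weekday 5` advances to the next Friday; 2074-07-26 is a Thursday, so it moves forward to 2074-07-27.
30 days remain in October 2073 after the 1st (31 − 1).
Full months from November 2073 through June 2074 contribute their day counts.
Then 27 days into July 2074.
Total: 30 + 30 + 31 + 31 + 28 + 31 + 30 + 31 + 30 + 27 = 299.
The subtraction is earlier − later, so the result is −299 → -299.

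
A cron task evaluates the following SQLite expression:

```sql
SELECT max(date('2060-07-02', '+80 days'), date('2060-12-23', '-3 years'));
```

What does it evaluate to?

date('2060-07-02', '+80 days') → 2060-09-20.
date('2060-12-23', '-3 years') → 2057-12-23.
Later of the two is 2060-09-20.

2060-09-20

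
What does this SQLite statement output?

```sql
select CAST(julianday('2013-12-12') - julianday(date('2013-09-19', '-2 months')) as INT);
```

Adding -2 months to 2013-09-19 gives 2013-07-19.
12 days remain in July 2013 after the 19th (31 − 19).
August 2013: 31 days.
September 2013: 30 days.
October 2013: 31 days.
November 2013: 30 days.
Then 12 days into December 2013.
Total: 12 + 31 + 30 + 31 + 30 + 12 = 146.

146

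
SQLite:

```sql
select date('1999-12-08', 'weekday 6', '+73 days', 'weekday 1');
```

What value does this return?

2000-02-28

`weekday 6` advances to the next Saturday; 1999-12-08 is a Wednesday, so it moves forward to 1999-12-11.
Applying '+73 days' to 1999-12-11: counting 73 days forward gives 2000-02-22.
`weekday 1` advances to the next Monday; 2000-02-22 is a Tuesday, so it moves forward to 2000-02-28.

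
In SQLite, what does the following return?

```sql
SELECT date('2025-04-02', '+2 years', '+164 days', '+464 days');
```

2028-12-20

Adding +2 years to 2025-04-02 gives 2027-04-02.
Applying '+164 days' to 2027-04-02: counting 164 days forward gives 2027-09-13.
Applying '+464 days' to 2027-09-13: counting 464 days forward gives 2028-12-20.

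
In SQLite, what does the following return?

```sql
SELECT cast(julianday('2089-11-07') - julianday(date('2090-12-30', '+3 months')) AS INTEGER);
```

Adding +3 months to 2090-12-30 gives 2091-03-30.
23 days remain in November 2089 after the 7th (30 − 7).
Full months from December 2089 through February 2091 contribute their day counts.
Then 30 days into March 2091.
Total: 23 + 31 + 31 + 28 + 31 + 30 + 31 + 30 + 31 + 31 + 30 + 31 + 30 + 31 + 31 + 28 + 30 = 508.
The subtraction is earlier − later, so the result is −508 → -508.

-508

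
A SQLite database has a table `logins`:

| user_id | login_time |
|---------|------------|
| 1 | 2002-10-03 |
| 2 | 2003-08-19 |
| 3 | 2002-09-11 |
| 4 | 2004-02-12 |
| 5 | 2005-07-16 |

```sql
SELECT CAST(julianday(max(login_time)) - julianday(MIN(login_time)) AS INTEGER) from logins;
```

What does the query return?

1039

MIN = 2002-09-11, MAX = 2005-07-16.
19 days remain in September 2002 after the 11th (30 − 11).
Full months from October 2002 through June 2005 contribute their day counts.
Then 16 days into July 2005.
Total: 19 + 31 + 30 + 31 + 31 + 28 + 31 + 30 + 31 + 30 + 31 + 31 + 30 + 31 + 30 + 31 + 31 + 29 + 31 + 30 + 31 + 30 + 31 + 31 + 30 + 31 + 30 + 31 + 31 + 28 + 31 + 30 + 31 + 30 + 16 = 1039.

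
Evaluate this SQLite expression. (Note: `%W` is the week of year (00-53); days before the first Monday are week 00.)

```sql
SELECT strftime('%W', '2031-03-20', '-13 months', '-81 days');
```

First apply '-13 months', '-81 days': 2031-03-20 → 2029-12-01.
2029-12-01 is a Saturday. SQLite's %W counts Mondays since the year started; the result is 48.

48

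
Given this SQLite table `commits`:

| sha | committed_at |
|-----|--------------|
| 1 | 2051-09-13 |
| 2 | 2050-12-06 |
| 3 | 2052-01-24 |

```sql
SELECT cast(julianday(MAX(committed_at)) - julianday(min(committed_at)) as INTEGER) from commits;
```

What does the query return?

MIN = 2050-12-06, MAX = 2052-01-24.
25 days remain in December 2050 after the 6th (31 − 6).
Full months from January 2051 through December 2051 contribute their day counts.
Then 24 days into January 2052.
Total: 25 + 31 + 28 + 31 + 30 + 31 + 30 + 31 + 31 + 30 + 31 + 30 + 31 + 24 = 414.

414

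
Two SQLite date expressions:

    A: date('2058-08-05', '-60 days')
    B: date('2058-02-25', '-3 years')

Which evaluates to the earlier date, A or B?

B

A = 2058-06-06.
B = 2055-02-25.
B is earlier.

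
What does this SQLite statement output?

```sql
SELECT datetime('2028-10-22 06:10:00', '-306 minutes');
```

306 minutes = 5h 6m; -306 minutes from 2028-10-22 06:10:00 is 2028-10-22 01:04:00.

2028-10-22 01:04:00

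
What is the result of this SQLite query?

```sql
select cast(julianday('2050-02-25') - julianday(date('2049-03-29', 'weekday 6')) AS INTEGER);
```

328

`weekday 6` advances to the next Saturday; 2049-03-29 is a Monday, so it moves forward to 2049-04-03.
27 days remain in April 2049 after the 3rd (30 − 3).
Full months from May 2049 through January 2050 contribute their day counts.
Then 25 days into February 2050.
Total: 27 + 31 + 30 + 31 + 31 + 30 + 31 + 30 + 31 + 31 + 25 = 328.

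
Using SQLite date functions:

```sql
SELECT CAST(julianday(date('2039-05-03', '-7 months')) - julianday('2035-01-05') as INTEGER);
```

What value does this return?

Adding -7 months to 2039-05-03 gives 2038-10-03.
26 days remain in January 2035 after the 5th (31 − 5).
Full months from February 2035 through September 2038 contribute their day counts.
Then 3 days into October 2038.
Total: 26 + 28 + 31 + 30 + 31 + 30 + 31 + 31 + 30 + 31 + 30 + 31 + 31 + 29 + 31 + 30 + 31 + 30 + 31 + 31 + 30 + 31 + 30 + 31 + 31 + 28 + 31 + 30 + 31 + 30 + 31 + 31 + 30 + 31 + 30 + 31 + 31 + 28 + 31 + 30 + 31 + 30 + 31 + 31 + 30 + 3 = 1367.

1367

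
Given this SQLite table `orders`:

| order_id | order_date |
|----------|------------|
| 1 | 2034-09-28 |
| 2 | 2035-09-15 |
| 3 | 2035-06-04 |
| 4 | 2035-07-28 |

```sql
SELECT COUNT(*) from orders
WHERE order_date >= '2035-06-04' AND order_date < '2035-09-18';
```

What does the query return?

Rows in [2035-06-04, 2035-09-18): 2035-09-15, 2035-06-04, 2035-07-28 → 3 rows.

3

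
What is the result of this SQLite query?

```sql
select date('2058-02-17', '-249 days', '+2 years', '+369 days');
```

Applying '-249 days' to 2058-02-17: counting 249 days back gives 2057-06-13.
Adding +2 years to 2057-06-13 gives 2059-06-13.
Applying '+369 days' to 2059-06-13: counting 369 days forward gives 2060-06-16.

2060-06-16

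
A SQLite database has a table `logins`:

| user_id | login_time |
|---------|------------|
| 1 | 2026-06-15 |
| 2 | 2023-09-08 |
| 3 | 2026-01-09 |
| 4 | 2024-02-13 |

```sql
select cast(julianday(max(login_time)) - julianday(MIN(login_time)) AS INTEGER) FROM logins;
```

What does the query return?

1011

MIN = 2023-09-08, MAX = 2026-06-15.
22 days remain in September 2023 after the 8th (30 − 8).
Full months from October 2023 through May 2026 contribute their day counts.
Then 15 days into June 2026.
Total: 22 + 31 + 30 + 31 + 31 + 29 + 31 + 30 + 31 + 30 + 31 + 31 + 30 + 31 + 30 + 31 + 31 + 28 + 31 + 30 + 31 + 30 + 31 + 31 + 30 + 31 + 30 + 31 + 31 + 28 + 31 + 30 + 31 + 15 = 1011.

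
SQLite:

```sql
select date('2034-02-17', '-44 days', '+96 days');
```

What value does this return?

Applying '-44 days' to 2034-02-17: counting 44 days back gives 2034-01-04.
Applying '+96 days' to 2034-01-04: counting 96 days forward gives 2034-04-10.

2034-04-10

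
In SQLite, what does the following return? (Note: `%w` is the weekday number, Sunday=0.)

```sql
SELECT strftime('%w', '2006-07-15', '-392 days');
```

6

First apply '-392 days': 2006-07-15 → 2005-06-18.
2005-06-18 is a Saturday; with Sunday=0 that is 6.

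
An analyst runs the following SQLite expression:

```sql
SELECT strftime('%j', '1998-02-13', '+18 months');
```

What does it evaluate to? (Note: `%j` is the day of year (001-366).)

First apply '+18 months': 1998-02-13 → 1999-08-13.
Day-of-year for 1999-08-13: days since 1999-01-01 inclusive = 225, zero-padded to 225.

225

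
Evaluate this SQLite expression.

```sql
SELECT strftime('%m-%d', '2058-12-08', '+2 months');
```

First apply '+2 months': 2058-12-08 → 2059-02-08.
`%m-%d` extracts the month-day: 02-08.

02-08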